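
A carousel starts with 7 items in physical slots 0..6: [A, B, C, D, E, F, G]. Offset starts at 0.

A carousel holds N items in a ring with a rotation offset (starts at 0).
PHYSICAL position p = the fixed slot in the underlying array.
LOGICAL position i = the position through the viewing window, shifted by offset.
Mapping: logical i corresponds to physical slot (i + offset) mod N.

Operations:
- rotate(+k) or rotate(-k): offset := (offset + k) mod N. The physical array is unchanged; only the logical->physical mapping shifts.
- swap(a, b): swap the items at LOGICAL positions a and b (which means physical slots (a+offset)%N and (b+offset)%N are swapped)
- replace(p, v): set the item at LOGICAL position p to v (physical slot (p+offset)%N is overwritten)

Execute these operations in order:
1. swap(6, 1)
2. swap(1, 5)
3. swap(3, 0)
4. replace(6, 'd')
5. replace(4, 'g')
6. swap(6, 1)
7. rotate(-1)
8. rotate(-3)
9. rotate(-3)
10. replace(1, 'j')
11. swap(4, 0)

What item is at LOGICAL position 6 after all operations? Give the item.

After op 1 (swap(6, 1)): offset=0, physical=[A,G,C,D,E,F,B], logical=[A,G,C,D,E,F,B]
After op 2 (swap(1, 5)): offset=0, physical=[A,F,C,D,E,G,B], logical=[A,F,C,D,E,G,B]
After op 3 (swap(3, 0)): offset=0, physical=[D,F,C,A,E,G,B], logical=[D,F,C,A,E,G,B]
After op 4 (replace(6, 'd')): offset=0, physical=[D,F,C,A,E,G,d], logical=[D,F,C,A,E,G,d]
After op 5 (replace(4, 'g')): offset=0, physical=[D,F,C,A,g,G,d], logical=[D,F,C,A,g,G,d]
After op 6 (swap(6, 1)): offset=0, physical=[D,d,C,A,g,G,F], logical=[D,d,C,A,g,G,F]
After op 7 (rotate(-1)): offset=6, physical=[D,d,C,A,g,G,F], logical=[F,D,d,C,A,g,G]
After op 8 (rotate(-3)): offset=3, physical=[D,d,C,A,g,G,F], logical=[A,g,G,F,D,d,C]
After op 9 (rotate(-3)): offset=0, physical=[D,d,C,A,g,G,F], logical=[D,d,C,A,g,G,F]
After op 10 (replace(1, 'j')): offset=0, physical=[D,j,C,A,g,G,F], logical=[D,j,C,A,g,G,F]
After op 11 (swap(4, 0)): offset=0, physical=[g,j,C,A,D,G,F], logical=[g,j,C,A,D,G,F]

Answer: F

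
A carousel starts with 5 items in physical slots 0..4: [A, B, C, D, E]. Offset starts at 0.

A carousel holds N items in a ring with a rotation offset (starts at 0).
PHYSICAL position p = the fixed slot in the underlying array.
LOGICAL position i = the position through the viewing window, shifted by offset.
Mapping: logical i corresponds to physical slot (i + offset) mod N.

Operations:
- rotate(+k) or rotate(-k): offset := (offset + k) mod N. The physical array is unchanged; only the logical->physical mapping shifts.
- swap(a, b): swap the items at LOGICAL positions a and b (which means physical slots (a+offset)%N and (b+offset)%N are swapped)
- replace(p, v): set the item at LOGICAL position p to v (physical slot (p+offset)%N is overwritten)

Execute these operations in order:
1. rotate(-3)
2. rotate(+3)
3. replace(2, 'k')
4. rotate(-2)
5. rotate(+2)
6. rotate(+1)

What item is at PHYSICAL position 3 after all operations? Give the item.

Answer: D

Derivation:
After op 1 (rotate(-3)): offset=2, physical=[A,B,C,D,E], logical=[C,D,E,A,B]
After op 2 (rotate(+3)): offset=0, physical=[A,B,C,D,E], logical=[A,B,C,D,E]
After op 3 (replace(2, 'k')): offset=0, physical=[A,B,k,D,E], logical=[A,B,k,D,E]
After op 4 (rotate(-2)): offset=3, physical=[A,B,k,D,E], logical=[D,E,A,B,k]
After op 5 (rotate(+2)): offset=0, physical=[A,B,k,D,E], logical=[A,B,k,D,E]
After op 6 (rotate(+1)): offset=1, physical=[A,B,k,D,E], logical=[B,k,D,E,A]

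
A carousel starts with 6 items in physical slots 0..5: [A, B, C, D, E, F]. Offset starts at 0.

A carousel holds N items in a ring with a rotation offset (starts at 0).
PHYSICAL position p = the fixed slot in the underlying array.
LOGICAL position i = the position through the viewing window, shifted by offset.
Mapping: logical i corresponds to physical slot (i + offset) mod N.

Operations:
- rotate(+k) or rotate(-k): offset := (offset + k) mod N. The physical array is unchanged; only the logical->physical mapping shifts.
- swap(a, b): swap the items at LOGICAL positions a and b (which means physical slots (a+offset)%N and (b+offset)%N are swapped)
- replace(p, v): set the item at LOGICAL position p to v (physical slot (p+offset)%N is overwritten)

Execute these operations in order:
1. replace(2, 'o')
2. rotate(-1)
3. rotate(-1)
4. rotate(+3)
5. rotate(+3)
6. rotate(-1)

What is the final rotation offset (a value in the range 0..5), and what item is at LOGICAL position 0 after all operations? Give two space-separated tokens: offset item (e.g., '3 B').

Answer: 3 D

Derivation:
After op 1 (replace(2, 'o')): offset=0, physical=[A,B,o,D,E,F], logical=[A,B,o,D,E,F]
After op 2 (rotate(-1)): offset=5, physical=[A,B,o,D,E,F], logical=[F,A,B,o,D,E]
After op 3 (rotate(-1)): offset=4, physical=[A,B,o,D,E,F], logical=[E,F,A,B,o,D]
After op 4 (rotate(+3)): offset=1, physical=[A,B,o,D,E,F], logical=[B,o,D,E,F,A]
After op 5 (rotate(+3)): offset=4, physical=[A,B,o,D,E,F], logical=[E,F,A,B,o,D]
After op 6 (rotate(-1)): offset=3, physical=[A,B,o,D,E,F], logical=[D,E,F,A,B,o]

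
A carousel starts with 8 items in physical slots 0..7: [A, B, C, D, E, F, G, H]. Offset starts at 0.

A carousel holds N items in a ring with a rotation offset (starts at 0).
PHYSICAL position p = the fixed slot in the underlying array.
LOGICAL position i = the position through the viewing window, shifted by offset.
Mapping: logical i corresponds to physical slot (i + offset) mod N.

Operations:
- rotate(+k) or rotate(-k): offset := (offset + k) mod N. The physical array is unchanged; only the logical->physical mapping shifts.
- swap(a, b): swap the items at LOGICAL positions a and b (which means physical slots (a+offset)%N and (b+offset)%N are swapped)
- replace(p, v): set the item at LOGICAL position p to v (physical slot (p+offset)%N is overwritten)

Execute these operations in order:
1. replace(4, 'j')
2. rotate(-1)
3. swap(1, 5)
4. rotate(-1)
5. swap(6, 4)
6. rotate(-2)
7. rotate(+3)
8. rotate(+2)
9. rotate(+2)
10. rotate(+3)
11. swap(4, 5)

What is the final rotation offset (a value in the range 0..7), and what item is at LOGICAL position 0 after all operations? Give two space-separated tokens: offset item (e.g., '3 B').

After op 1 (replace(4, 'j')): offset=0, physical=[A,B,C,D,j,F,G,H], logical=[A,B,C,D,j,F,G,H]
After op 2 (rotate(-1)): offset=7, physical=[A,B,C,D,j,F,G,H], logical=[H,A,B,C,D,j,F,G]
After op 3 (swap(1, 5)): offset=7, physical=[j,B,C,D,A,F,G,H], logical=[H,j,B,C,D,A,F,G]
After op 4 (rotate(-1)): offset=6, physical=[j,B,C,D,A,F,G,H], logical=[G,H,j,B,C,D,A,F]
After op 5 (swap(6, 4)): offset=6, physical=[j,B,A,D,C,F,G,H], logical=[G,H,j,B,A,D,C,F]
After op 6 (rotate(-2)): offset=4, physical=[j,B,A,D,C,F,G,H], logical=[C,F,G,H,j,B,A,D]
After op 7 (rotate(+3)): offset=7, physical=[j,B,A,D,C,F,G,H], logical=[H,j,B,A,D,C,F,G]
After op 8 (rotate(+2)): offset=1, physical=[j,B,A,D,C,F,G,H], logical=[B,A,D,C,F,G,H,j]
After op 9 (rotate(+2)): offset=3, physical=[j,B,A,D,C,F,G,H], logical=[D,C,F,G,H,j,B,A]
After op 10 (rotate(+3)): offset=6, physical=[j,B,A,D,C,F,G,H], logical=[G,H,j,B,A,D,C,F]
After op 11 (swap(4, 5)): offset=6, physical=[j,B,D,A,C,F,G,H], logical=[G,H,j,B,D,A,C,F]

Answer: 6 G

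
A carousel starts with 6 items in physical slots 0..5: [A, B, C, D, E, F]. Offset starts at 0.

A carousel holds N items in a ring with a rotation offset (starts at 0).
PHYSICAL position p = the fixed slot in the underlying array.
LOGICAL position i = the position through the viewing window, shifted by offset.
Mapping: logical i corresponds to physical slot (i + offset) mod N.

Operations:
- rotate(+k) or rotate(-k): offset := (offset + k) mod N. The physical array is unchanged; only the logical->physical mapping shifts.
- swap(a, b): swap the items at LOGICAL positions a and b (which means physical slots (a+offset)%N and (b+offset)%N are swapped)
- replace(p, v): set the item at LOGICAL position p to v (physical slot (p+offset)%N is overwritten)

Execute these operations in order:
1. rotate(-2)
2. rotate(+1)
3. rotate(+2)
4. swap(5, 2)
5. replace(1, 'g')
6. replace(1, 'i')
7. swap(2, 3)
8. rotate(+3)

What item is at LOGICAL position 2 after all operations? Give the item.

Answer: D

Derivation:
After op 1 (rotate(-2)): offset=4, physical=[A,B,C,D,E,F], logical=[E,F,A,B,C,D]
After op 2 (rotate(+1)): offset=5, physical=[A,B,C,D,E,F], logical=[F,A,B,C,D,E]
After op 3 (rotate(+2)): offset=1, physical=[A,B,C,D,E,F], logical=[B,C,D,E,F,A]
After op 4 (swap(5, 2)): offset=1, physical=[D,B,C,A,E,F], logical=[B,C,A,E,F,D]
After op 5 (replace(1, 'g')): offset=1, physical=[D,B,g,A,E,F], logical=[B,g,A,E,F,D]
After op 6 (replace(1, 'i')): offset=1, physical=[D,B,i,A,E,F], logical=[B,i,A,E,F,D]
After op 7 (swap(2, 3)): offset=1, physical=[D,B,i,E,A,F], logical=[B,i,E,A,F,D]
After op 8 (rotate(+3)): offset=4, physical=[D,B,i,E,A,F], logical=[A,F,D,B,i,E]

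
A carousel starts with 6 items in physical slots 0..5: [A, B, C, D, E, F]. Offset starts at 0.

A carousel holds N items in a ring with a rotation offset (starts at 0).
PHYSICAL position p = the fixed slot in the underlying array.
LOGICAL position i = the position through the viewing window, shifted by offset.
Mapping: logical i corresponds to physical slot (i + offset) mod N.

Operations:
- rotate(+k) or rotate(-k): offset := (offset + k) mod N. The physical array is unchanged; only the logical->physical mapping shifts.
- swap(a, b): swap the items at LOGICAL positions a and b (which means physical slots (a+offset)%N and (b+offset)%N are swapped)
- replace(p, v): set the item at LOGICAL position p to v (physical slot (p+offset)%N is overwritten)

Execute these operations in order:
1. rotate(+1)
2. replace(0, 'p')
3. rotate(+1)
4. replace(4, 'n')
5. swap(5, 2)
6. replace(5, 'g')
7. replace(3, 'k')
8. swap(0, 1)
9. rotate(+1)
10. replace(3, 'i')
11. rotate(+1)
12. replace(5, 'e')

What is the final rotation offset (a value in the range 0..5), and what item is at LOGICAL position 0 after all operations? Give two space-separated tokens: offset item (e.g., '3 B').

After op 1 (rotate(+1)): offset=1, physical=[A,B,C,D,E,F], logical=[B,C,D,E,F,A]
After op 2 (replace(0, 'p')): offset=1, physical=[A,p,C,D,E,F], logical=[p,C,D,E,F,A]
After op 3 (rotate(+1)): offset=2, physical=[A,p,C,D,E,F], logical=[C,D,E,F,A,p]
After op 4 (replace(4, 'n')): offset=2, physical=[n,p,C,D,E,F], logical=[C,D,E,F,n,p]
After op 5 (swap(5, 2)): offset=2, physical=[n,E,C,D,p,F], logical=[C,D,p,F,n,E]
After op 6 (replace(5, 'g')): offset=2, physical=[n,g,C,D,p,F], logical=[C,D,p,F,n,g]
After op 7 (replace(3, 'k')): offset=2, physical=[n,g,C,D,p,k], logical=[C,D,p,k,n,g]
After op 8 (swap(0, 1)): offset=2, physical=[n,g,D,C,p,k], logical=[D,C,p,k,n,g]
After op 9 (rotate(+1)): offset=3, physical=[n,g,D,C,p,k], logical=[C,p,k,n,g,D]
After op 10 (replace(3, 'i')): offset=3, physical=[i,g,D,C,p,k], logical=[C,p,k,i,g,D]
After op 11 (rotate(+1)): offset=4, physical=[i,g,D,C,p,k], logical=[p,k,i,g,D,C]
After op 12 (replace(5, 'e')): offset=4, physical=[i,g,D,e,p,k], logical=[p,k,i,g,D,e]

Answer: 4 p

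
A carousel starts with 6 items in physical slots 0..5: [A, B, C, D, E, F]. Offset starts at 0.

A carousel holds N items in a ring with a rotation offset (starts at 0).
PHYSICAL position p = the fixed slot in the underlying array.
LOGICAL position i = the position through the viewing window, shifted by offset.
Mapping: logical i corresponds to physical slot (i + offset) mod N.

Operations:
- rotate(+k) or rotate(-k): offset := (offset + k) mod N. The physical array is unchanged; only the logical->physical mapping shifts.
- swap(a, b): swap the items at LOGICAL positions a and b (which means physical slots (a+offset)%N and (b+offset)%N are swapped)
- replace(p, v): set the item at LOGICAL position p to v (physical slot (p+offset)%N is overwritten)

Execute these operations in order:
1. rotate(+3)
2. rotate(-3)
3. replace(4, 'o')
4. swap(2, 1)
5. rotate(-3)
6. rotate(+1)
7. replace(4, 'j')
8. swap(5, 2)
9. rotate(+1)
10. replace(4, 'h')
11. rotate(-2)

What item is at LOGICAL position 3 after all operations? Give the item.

After op 1 (rotate(+3)): offset=3, physical=[A,B,C,D,E,F], logical=[D,E,F,A,B,C]
After op 2 (rotate(-3)): offset=0, physical=[A,B,C,D,E,F], logical=[A,B,C,D,E,F]
After op 3 (replace(4, 'o')): offset=0, physical=[A,B,C,D,o,F], logical=[A,B,C,D,o,F]
After op 4 (swap(2, 1)): offset=0, physical=[A,C,B,D,o,F], logical=[A,C,B,D,o,F]
After op 5 (rotate(-3)): offset=3, physical=[A,C,B,D,o,F], logical=[D,o,F,A,C,B]
After op 6 (rotate(+1)): offset=4, physical=[A,C,B,D,o,F], logical=[o,F,A,C,B,D]
After op 7 (replace(4, 'j')): offset=4, physical=[A,C,j,D,o,F], logical=[o,F,A,C,j,D]
After op 8 (swap(5, 2)): offset=4, physical=[D,C,j,A,o,F], logical=[o,F,D,C,j,A]
After op 9 (rotate(+1)): offset=5, physical=[D,C,j,A,o,F], logical=[F,D,C,j,A,o]
After op 10 (replace(4, 'h')): offset=5, physical=[D,C,j,h,o,F], logical=[F,D,C,j,h,o]
After op 11 (rotate(-2)): offset=3, physical=[D,C,j,h,o,F], logical=[h,o,F,D,C,j]

Answer: D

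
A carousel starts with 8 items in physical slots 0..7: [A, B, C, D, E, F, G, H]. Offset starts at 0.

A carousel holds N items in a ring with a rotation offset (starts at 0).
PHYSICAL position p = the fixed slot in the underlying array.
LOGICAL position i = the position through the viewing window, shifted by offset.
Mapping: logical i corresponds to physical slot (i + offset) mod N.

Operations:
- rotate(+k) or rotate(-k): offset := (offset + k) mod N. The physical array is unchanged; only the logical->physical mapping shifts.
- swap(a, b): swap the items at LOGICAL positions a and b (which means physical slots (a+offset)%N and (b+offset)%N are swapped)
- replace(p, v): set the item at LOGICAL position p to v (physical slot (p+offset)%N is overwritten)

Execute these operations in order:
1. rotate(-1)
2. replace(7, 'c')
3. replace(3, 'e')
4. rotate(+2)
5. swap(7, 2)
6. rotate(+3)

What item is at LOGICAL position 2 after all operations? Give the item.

Answer: c

Derivation:
After op 1 (rotate(-1)): offset=7, physical=[A,B,C,D,E,F,G,H], logical=[H,A,B,C,D,E,F,G]
After op 2 (replace(7, 'c')): offset=7, physical=[A,B,C,D,E,F,c,H], logical=[H,A,B,C,D,E,F,c]
After op 3 (replace(3, 'e')): offset=7, physical=[A,B,e,D,E,F,c,H], logical=[H,A,B,e,D,E,F,c]
After op 4 (rotate(+2)): offset=1, physical=[A,B,e,D,E,F,c,H], logical=[B,e,D,E,F,c,H,A]
After op 5 (swap(7, 2)): offset=1, physical=[D,B,e,A,E,F,c,H], logical=[B,e,A,E,F,c,H,D]
After op 6 (rotate(+3)): offset=4, physical=[D,B,e,A,E,F,c,H], logical=[E,F,c,H,D,B,e,A]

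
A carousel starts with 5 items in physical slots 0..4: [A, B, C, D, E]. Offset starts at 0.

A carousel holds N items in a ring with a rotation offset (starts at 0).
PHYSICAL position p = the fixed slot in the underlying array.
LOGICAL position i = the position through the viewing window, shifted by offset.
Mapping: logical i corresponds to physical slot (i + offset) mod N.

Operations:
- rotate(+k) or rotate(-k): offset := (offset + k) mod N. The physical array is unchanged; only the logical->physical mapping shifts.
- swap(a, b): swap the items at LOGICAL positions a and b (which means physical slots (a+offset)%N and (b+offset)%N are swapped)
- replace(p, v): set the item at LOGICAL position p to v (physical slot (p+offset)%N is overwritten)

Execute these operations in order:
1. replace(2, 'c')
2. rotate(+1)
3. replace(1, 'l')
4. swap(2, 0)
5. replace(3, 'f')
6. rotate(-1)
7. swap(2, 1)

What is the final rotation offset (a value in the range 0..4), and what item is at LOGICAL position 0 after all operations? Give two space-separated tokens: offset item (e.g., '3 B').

Answer: 0 A

Derivation:
After op 1 (replace(2, 'c')): offset=0, physical=[A,B,c,D,E], logical=[A,B,c,D,E]
After op 2 (rotate(+1)): offset=1, physical=[A,B,c,D,E], logical=[B,c,D,E,A]
After op 3 (replace(1, 'l')): offset=1, physical=[A,B,l,D,E], logical=[B,l,D,E,A]
After op 4 (swap(2, 0)): offset=1, physical=[A,D,l,B,E], logical=[D,l,B,E,A]
After op 5 (replace(3, 'f')): offset=1, physical=[A,D,l,B,f], logical=[D,l,B,f,A]
After op 6 (rotate(-1)): offset=0, physical=[A,D,l,B,f], logical=[A,D,l,B,f]
After op 7 (swap(2, 1)): offset=0, physical=[A,l,D,B,f], logical=[A,l,D,B,f]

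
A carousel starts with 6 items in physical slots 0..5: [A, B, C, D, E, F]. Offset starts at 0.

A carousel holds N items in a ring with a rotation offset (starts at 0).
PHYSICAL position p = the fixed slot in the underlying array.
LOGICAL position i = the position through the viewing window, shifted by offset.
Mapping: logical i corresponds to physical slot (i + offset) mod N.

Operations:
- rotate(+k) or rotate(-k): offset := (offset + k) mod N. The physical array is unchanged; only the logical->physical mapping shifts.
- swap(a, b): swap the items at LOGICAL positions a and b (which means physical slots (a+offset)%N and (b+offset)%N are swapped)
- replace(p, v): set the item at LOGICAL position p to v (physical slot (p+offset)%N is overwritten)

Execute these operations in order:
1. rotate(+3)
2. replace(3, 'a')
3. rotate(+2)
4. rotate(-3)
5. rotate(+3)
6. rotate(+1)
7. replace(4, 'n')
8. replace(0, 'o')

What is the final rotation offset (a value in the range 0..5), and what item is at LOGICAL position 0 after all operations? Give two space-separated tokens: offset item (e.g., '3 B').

After op 1 (rotate(+3)): offset=3, physical=[A,B,C,D,E,F], logical=[D,E,F,A,B,C]
After op 2 (replace(3, 'a')): offset=3, physical=[a,B,C,D,E,F], logical=[D,E,F,a,B,C]
After op 3 (rotate(+2)): offset=5, physical=[a,B,C,D,E,F], logical=[F,a,B,C,D,E]
After op 4 (rotate(-3)): offset=2, physical=[a,B,C,D,E,F], logical=[C,D,E,F,a,B]
After op 5 (rotate(+3)): offset=5, physical=[a,B,C,D,E,F], logical=[F,a,B,C,D,E]
After op 6 (rotate(+1)): offset=0, physical=[a,B,C,D,E,F], logical=[a,B,C,D,E,F]
After op 7 (replace(4, 'n')): offset=0, physical=[a,B,C,D,n,F], logical=[a,B,C,D,n,F]
After op 8 (replace(0, 'o')): offset=0, physical=[o,B,C,D,n,F], logical=[o,B,C,D,n,F]

Answer: 0 o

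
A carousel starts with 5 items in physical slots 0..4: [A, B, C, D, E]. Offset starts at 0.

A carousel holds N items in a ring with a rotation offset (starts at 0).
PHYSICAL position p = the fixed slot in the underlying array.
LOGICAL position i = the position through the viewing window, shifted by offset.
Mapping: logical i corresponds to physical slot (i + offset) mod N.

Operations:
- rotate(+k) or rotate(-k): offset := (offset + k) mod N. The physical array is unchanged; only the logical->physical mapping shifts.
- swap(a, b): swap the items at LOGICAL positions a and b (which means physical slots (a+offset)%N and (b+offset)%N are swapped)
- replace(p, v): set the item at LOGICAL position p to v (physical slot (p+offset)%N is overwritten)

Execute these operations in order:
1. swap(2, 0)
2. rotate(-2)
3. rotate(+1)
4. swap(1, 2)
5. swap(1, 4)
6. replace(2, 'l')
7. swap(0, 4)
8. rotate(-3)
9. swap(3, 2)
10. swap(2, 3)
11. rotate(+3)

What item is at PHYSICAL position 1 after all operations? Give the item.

After op 1 (swap(2, 0)): offset=0, physical=[C,B,A,D,E], logical=[C,B,A,D,E]
After op 2 (rotate(-2)): offset=3, physical=[C,B,A,D,E], logical=[D,E,C,B,A]
After op 3 (rotate(+1)): offset=4, physical=[C,B,A,D,E], logical=[E,C,B,A,D]
After op 4 (swap(1, 2)): offset=4, physical=[B,C,A,D,E], logical=[E,B,C,A,D]
After op 5 (swap(1, 4)): offset=4, physical=[D,C,A,B,E], logical=[E,D,C,A,B]
After op 6 (replace(2, 'l')): offset=4, physical=[D,l,A,B,E], logical=[E,D,l,A,B]
After op 7 (swap(0, 4)): offset=4, physical=[D,l,A,E,B], logical=[B,D,l,A,E]
After op 8 (rotate(-3)): offset=1, physical=[D,l,A,E,B], logical=[l,A,E,B,D]
After op 9 (swap(3, 2)): offset=1, physical=[D,l,A,B,E], logical=[l,A,B,E,D]
After op 10 (swap(2, 3)): offset=1, physical=[D,l,A,E,B], logical=[l,A,E,B,D]
After op 11 (rotate(+3)): offset=4, physical=[D,l,A,E,B], logical=[B,D,l,A,E]

Answer: l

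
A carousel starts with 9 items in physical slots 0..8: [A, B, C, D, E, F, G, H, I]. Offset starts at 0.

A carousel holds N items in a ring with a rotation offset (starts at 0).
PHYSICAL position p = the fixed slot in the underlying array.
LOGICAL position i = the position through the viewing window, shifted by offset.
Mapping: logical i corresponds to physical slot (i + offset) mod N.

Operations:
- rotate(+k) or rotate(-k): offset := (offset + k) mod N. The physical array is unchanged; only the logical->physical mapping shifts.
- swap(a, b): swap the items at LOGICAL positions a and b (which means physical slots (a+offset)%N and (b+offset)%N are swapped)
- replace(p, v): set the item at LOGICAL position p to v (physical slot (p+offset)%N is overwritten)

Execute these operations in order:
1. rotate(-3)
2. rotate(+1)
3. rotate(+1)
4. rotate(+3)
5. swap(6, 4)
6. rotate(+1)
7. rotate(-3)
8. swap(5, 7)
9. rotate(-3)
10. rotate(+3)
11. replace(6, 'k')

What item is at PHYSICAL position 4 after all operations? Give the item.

Answer: E

Derivation:
After op 1 (rotate(-3)): offset=6, physical=[A,B,C,D,E,F,G,H,I], logical=[G,H,I,A,B,C,D,E,F]
After op 2 (rotate(+1)): offset=7, physical=[A,B,C,D,E,F,G,H,I], logical=[H,I,A,B,C,D,E,F,G]
After op 3 (rotate(+1)): offset=8, physical=[A,B,C,D,E,F,G,H,I], logical=[I,A,B,C,D,E,F,G,H]
After op 4 (rotate(+3)): offset=2, physical=[A,B,C,D,E,F,G,H,I], logical=[C,D,E,F,G,H,I,A,B]
After op 5 (swap(6, 4)): offset=2, physical=[A,B,C,D,E,F,I,H,G], logical=[C,D,E,F,I,H,G,A,B]
After op 6 (rotate(+1)): offset=3, physical=[A,B,C,D,E,F,I,H,G], logical=[D,E,F,I,H,G,A,B,C]
After op 7 (rotate(-3)): offset=0, physical=[A,B,C,D,E,F,I,H,G], logical=[A,B,C,D,E,F,I,H,G]
After op 8 (swap(5, 7)): offset=0, physical=[A,B,C,D,E,H,I,F,G], logical=[A,B,C,D,E,H,I,F,G]
After op 9 (rotate(-3)): offset=6, physical=[A,B,C,D,E,H,I,F,G], logical=[I,F,G,A,B,C,D,E,H]
After op 10 (rotate(+3)): offset=0, physical=[A,B,C,D,E,H,I,F,G], logical=[A,B,C,D,E,H,I,F,G]
After op 11 (replace(6, 'k')): offset=0, physical=[A,B,C,D,E,H,k,F,G], logical=[A,B,C,D,E,H,k,F,G]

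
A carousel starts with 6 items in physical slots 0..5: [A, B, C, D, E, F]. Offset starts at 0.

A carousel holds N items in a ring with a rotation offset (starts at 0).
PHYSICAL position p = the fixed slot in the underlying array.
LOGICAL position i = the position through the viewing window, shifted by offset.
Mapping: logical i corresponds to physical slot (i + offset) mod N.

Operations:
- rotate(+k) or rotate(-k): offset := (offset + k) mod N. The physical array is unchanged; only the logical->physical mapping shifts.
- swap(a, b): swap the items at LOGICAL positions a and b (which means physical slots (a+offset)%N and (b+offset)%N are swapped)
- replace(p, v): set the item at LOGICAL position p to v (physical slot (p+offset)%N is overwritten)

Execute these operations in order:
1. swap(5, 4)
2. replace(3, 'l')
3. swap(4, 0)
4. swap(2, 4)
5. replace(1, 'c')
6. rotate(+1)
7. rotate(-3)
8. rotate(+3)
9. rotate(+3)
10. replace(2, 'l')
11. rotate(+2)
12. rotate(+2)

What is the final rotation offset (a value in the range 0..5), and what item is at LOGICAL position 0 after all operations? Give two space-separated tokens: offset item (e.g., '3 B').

Answer: 2 A

Derivation:
After op 1 (swap(5, 4)): offset=0, physical=[A,B,C,D,F,E], logical=[A,B,C,D,F,E]
After op 2 (replace(3, 'l')): offset=0, physical=[A,B,C,l,F,E], logical=[A,B,C,l,F,E]
After op 3 (swap(4, 0)): offset=0, physical=[F,B,C,l,A,E], logical=[F,B,C,l,A,E]
After op 4 (swap(2, 4)): offset=0, physical=[F,B,A,l,C,E], logical=[F,B,A,l,C,E]
After op 5 (replace(1, 'c')): offset=0, physical=[F,c,A,l,C,E], logical=[F,c,A,l,C,E]
After op 6 (rotate(+1)): offset=1, physical=[F,c,A,l,C,E], logical=[c,A,l,C,E,F]
After op 7 (rotate(-3)): offset=4, physical=[F,c,A,l,C,E], logical=[C,E,F,c,A,l]
After op 8 (rotate(+3)): offset=1, physical=[F,c,A,l,C,E], logical=[c,A,l,C,E,F]
After op 9 (rotate(+3)): offset=4, physical=[F,c,A,l,C,E], logical=[C,E,F,c,A,l]
After op 10 (replace(2, 'l')): offset=4, physical=[l,c,A,l,C,E], logical=[C,E,l,c,A,l]
After op 11 (rotate(+2)): offset=0, physical=[l,c,A,l,C,E], logical=[l,c,A,l,C,E]
After op 12 (rotate(+2)): offset=2, physical=[l,c,A,l,C,E], logical=[A,l,C,E,l,c]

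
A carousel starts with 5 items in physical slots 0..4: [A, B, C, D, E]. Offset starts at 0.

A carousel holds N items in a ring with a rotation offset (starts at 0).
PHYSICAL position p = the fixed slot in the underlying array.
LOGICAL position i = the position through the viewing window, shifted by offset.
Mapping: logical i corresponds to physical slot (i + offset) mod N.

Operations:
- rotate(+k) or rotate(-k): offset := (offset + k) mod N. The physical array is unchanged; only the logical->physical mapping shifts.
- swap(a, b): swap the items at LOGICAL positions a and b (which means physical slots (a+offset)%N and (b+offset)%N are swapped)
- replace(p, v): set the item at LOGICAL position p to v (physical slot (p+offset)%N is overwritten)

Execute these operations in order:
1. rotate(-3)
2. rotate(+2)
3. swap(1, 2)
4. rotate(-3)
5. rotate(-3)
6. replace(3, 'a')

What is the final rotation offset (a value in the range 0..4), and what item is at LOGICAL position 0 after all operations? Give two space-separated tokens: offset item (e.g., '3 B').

After op 1 (rotate(-3)): offset=2, physical=[A,B,C,D,E], logical=[C,D,E,A,B]
After op 2 (rotate(+2)): offset=4, physical=[A,B,C,D,E], logical=[E,A,B,C,D]
After op 3 (swap(1, 2)): offset=4, physical=[B,A,C,D,E], logical=[E,B,A,C,D]
After op 4 (rotate(-3)): offset=1, physical=[B,A,C,D,E], logical=[A,C,D,E,B]
After op 5 (rotate(-3)): offset=3, physical=[B,A,C,D,E], logical=[D,E,B,A,C]
After op 6 (replace(3, 'a')): offset=3, physical=[B,a,C,D,E], logical=[D,E,B,a,C]

Answer: 3 D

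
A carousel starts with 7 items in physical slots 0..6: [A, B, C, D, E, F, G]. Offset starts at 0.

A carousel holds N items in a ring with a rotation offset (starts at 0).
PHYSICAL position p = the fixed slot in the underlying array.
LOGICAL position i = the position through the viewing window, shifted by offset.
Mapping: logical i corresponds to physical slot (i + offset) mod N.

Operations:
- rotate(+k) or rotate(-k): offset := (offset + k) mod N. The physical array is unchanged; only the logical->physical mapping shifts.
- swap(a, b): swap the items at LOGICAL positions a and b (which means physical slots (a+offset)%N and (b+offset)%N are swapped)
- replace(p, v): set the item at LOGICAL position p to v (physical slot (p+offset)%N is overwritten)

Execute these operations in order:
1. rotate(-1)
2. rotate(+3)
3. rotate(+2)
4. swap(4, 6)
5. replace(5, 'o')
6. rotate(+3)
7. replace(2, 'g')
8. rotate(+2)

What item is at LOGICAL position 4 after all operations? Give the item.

Answer: G

Derivation:
After op 1 (rotate(-1)): offset=6, physical=[A,B,C,D,E,F,G], logical=[G,A,B,C,D,E,F]
After op 2 (rotate(+3)): offset=2, physical=[A,B,C,D,E,F,G], logical=[C,D,E,F,G,A,B]
After op 3 (rotate(+2)): offset=4, physical=[A,B,C,D,E,F,G], logical=[E,F,G,A,B,C,D]
After op 4 (swap(4, 6)): offset=4, physical=[A,D,C,B,E,F,G], logical=[E,F,G,A,D,C,B]
After op 5 (replace(5, 'o')): offset=4, physical=[A,D,o,B,E,F,G], logical=[E,F,G,A,D,o,B]
After op 6 (rotate(+3)): offset=0, physical=[A,D,o,B,E,F,G], logical=[A,D,o,B,E,F,G]
After op 7 (replace(2, 'g')): offset=0, physical=[A,D,g,B,E,F,G], logical=[A,D,g,B,E,F,G]
After op 8 (rotate(+2)): offset=2, physical=[A,D,g,B,E,F,G], logical=[g,B,E,F,G,A,D]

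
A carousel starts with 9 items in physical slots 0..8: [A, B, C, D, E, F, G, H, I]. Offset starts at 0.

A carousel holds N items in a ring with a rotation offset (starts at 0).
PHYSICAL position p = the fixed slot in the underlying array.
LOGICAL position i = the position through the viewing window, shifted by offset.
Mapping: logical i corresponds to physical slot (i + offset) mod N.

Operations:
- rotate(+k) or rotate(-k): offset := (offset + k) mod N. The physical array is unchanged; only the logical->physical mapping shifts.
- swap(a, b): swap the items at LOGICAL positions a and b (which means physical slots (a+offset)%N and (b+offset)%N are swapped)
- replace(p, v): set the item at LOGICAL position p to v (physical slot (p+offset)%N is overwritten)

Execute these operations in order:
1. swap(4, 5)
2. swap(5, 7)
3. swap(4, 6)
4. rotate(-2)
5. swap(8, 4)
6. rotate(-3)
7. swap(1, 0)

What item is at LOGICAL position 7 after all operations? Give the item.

Answer: F

Derivation:
After op 1 (swap(4, 5)): offset=0, physical=[A,B,C,D,F,E,G,H,I], logical=[A,B,C,D,F,E,G,H,I]
After op 2 (swap(5, 7)): offset=0, physical=[A,B,C,D,F,H,G,E,I], logical=[A,B,C,D,F,H,G,E,I]
After op 3 (swap(4, 6)): offset=0, physical=[A,B,C,D,G,H,F,E,I], logical=[A,B,C,D,G,H,F,E,I]
After op 4 (rotate(-2)): offset=7, physical=[A,B,C,D,G,H,F,E,I], logical=[E,I,A,B,C,D,G,H,F]
After op 5 (swap(8, 4)): offset=7, physical=[A,B,F,D,G,H,C,E,I], logical=[E,I,A,B,F,D,G,H,C]
After op 6 (rotate(-3)): offset=4, physical=[A,B,F,D,G,H,C,E,I], logical=[G,H,C,E,I,A,B,F,D]
After op 7 (swap(1, 0)): offset=4, physical=[A,B,F,D,H,G,C,E,I], logical=[H,G,C,E,I,A,B,F,D]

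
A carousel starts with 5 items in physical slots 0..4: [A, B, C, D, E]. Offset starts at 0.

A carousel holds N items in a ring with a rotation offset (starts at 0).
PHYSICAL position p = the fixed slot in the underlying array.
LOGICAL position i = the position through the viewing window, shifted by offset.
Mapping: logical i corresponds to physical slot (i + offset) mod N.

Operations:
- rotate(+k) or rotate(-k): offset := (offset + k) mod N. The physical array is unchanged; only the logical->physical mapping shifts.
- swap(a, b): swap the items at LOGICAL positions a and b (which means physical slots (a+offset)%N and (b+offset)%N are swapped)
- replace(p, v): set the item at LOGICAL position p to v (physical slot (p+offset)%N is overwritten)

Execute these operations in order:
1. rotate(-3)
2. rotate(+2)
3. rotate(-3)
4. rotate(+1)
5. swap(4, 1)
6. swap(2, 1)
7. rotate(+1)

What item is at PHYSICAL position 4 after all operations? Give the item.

Answer: B

Derivation:
After op 1 (rotate(-3)): offset=2, physical=[A,B,C,D,E], logical=[C,D,E,A,B]
After op 2 (rotate(+2)): offset=4, physical=[A,B,C,D,E], logical=[E,A,B,C,D]
After op 3 (rotate(-3)): offset=1, physical=[A,B,C,D,E], logical=[B,C,D,E,A]
After op 4 (rotate(+1)): offset=2, physical=[A,B,C,D,E], logical=[C,D,E,A,B]
After op 5 (swap(4, 1)): offset=2, physical=[A,D,C,B,E], logical=[C,B,E,A,D]
After op 6 (swap(2, 1)): offset=2, physical=[A,D,C,E,B], logical=[C,E,B,A,D]
After op 7 (rotate(+1)): offset=3, physical=[A,D,C,E,B], logical=[E,B,A,D,C]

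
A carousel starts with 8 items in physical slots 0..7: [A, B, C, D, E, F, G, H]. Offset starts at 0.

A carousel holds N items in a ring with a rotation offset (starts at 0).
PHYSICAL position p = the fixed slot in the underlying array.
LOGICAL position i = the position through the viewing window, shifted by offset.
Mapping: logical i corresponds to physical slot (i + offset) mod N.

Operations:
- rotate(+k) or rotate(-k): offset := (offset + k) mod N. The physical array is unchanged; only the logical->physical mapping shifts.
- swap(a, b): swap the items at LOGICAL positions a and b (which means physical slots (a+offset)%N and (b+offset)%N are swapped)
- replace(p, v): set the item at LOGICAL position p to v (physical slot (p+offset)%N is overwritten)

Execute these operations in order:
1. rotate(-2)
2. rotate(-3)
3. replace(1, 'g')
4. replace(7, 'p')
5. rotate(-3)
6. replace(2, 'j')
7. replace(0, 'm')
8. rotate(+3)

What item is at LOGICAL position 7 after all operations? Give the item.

Answer: j

Derivation:
After op 1 (rotate(-2)): offset=6, physical=[A,B,C,D,E,F,G,H], logical=[G,H,A,B,C,D,E,F]
After op 2 (rotate(-3)): offset=3, physical=[A,B,C,D,E,F,G,H], logical=[D,E,F,G,H,A,B,C]
After op 3 (replace(1, 'g')): offset=3, physical=[A,B,C,D,g,F,G,H], logical=[D,g,F,G,H,A,B,C]
After op 4 (replace(7, 'p')): offset=3, physical=[A,B,p,D,g,F,G,H], logical=[D,g,F,G,H,A,B,p]
After op 5 (rotate(-3)): offset=0, physical=[A,B,p,D,g,F,G,H], logical=[A,B,p,D,g,F,G,H]
After op 6 (replace(2, 'j')): offset=0, physical=[A,B,j,D,g,F,G,H], logical=[A,B,j,D,g,F,G,H]
After op 7 (replace(0, 'm')): offset=0, physical=[m,B,j,D,g,F,G,H], logical=[m,B,j,D,g,F,G,H]
After op 8 (rotate(+3)): offset=3, physical=[m,B,j,D,g,F,G,H], logical=[D,g,F,G,H,m,B,j]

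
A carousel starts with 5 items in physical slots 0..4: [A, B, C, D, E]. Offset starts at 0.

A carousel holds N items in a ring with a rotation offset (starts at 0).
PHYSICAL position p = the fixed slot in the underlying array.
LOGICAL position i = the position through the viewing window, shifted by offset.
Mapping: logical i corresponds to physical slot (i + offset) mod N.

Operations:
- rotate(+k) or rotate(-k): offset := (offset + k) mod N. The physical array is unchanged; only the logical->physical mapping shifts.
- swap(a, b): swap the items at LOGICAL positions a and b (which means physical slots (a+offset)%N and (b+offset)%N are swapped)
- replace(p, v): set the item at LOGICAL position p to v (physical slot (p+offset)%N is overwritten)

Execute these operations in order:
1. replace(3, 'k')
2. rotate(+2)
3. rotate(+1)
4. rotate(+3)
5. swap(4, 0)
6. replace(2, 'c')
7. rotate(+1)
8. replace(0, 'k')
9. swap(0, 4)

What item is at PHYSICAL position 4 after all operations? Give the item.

After op 1 (replace(3, 'k')): offset=0, physical=[A,B,C,k,E], logical=[A,B,C,k,E]
After op 2 (rotate(+2)): offset=2, physical=[A,B,C,k,E], logical=[C,k,E,A,B]
After op 3 (rotate(+1)): offset=3, physical=[A,B,C,k,E], logical=[k,E,A,B,C]
After op 4 (rotate(+3)): offset=1, physical=[A,B,C,k,E], logical=[B,C,k,E,A]
After op 5 (swap(4, 0)): offset=1, physical=[B,A,C,k,E], logical=[A,C,k,E,B]
After op 6 (replace(2, 'c')): offset=1, physical=[B,A,C,c,E], logical=[A,C,c,E,B]
After op 7 (rotate(+1)): offset=2, physical=[B,A,C,c,E], logical=[C,c,E,B,A]
After op 8 (replace(0, 'k')): offset=2, physical=[B,A,k,c,E], logical=[k,c,E,B,A]
After op 9 (swap(0, 4)): offset=2, physical=[B,k,A,c,E], logical=[A,c,E,B,k]

Answer: E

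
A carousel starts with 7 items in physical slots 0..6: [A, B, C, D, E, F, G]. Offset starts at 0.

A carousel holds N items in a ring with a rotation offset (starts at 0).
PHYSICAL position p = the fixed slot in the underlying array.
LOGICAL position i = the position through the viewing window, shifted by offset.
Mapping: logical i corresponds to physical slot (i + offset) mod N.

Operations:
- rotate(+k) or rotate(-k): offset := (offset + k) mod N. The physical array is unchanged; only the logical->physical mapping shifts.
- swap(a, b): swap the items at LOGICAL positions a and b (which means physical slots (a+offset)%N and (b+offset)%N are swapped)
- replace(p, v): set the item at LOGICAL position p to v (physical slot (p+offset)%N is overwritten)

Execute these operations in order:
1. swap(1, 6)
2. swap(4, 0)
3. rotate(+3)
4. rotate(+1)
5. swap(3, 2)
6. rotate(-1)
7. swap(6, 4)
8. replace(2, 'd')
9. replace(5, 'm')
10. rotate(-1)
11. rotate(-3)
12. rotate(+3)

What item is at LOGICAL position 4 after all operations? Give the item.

After op 1 (swap(1, 6)): offset=0, physical=[A,G,C,D,E,F,B], logical=[A,G,C,D,E,F,B]
After op 2 (swap(4, 0)): offset=0, physical=[E,G,C,D,A,F,B], logical=[E,G,C,D,A,F,B]
After op 3 (rotate(+3)): offset=3, physical=[E,G,C,D,A,F,B], logical=[D,A,F,B,E,G,C]
After op 4 (rotate(+1)): offset=4, physical=[E,G,C,D,A,F,B], logical=[A,F,B,E,G,C,D]
After op 5 (swap(3, 2)): offset=4, physical=[B,G,C,D,A,F,E], logical=[A,F,E,B,G,C,D]
After op 6 (rotate(-1)): offset=3, physical=[B,G,C,D,A,F,E], logical=[D,A,F,E,B,G,C]
After op 7 (swap(6, 4)): offset=3, physical=[C,G,B,D,A,F,E], logical=[D,A,F,E,C,G,B]
After op 8 (replace(2, 'd')): offset=3, physical=[C,G,B,D,A,d,E], logical=[D,A,d,E,C,G,B]
After op 9 (replace(5, 'm')): offset=3, physical=[C,m,B,D,A,d,E], logical=[D,A,d,E,C,m,B]
After op 10 (rotate(-1)): offset=2, physical=[C,m,B,D,A,d,E], logical=[B,D,A,d,E,C,m]
After op 11 (rotate(-3)): offset=6, physical=[C,m,B,D,A,d,E], logical=[E,C,m,B,D,A,d]
After op 12 (rotate(+3)): offset=2, physical=[C,m,B,D,A,d,E], logical=[B,D,A,d,E,C,m]

Answer: E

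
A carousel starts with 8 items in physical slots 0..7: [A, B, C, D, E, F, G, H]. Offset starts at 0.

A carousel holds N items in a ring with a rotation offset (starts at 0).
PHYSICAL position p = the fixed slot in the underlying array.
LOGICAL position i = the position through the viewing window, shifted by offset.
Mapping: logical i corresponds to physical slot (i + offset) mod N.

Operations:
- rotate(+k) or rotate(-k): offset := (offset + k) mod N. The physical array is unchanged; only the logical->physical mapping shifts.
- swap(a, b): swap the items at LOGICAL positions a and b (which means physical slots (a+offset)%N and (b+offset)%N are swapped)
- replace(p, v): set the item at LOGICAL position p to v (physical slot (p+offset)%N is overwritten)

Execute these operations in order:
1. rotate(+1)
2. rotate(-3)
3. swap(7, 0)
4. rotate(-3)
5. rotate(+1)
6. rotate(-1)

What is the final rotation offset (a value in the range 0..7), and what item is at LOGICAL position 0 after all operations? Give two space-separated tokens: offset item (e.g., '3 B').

After op 1 (rotate(+1)): offset=1, physical=[A,B,C,D,E,F,G,H], logical=[B,C,D,E,F,G,H,A]
After op 2 (rotate(-3)): offset=6, physical=[A,B,C,D,E,F,G,H], logical=[G,H,A,B,C,D,E,F]
After op 3 (swap(7, 0)): offset=6, physical=[A,B,C,D,E,G,F,H], logical=[F,H,A,B,C,D,E,G]
After op 4 (rotate(-3)): offset=3, physical=[A,B,C,D,E,G,F,H], logical=[D,E,G,F,H,A,B,C]
After op 5 (rotate(+1)): offset=4, physical=[A,B,C,D,E,G,F,H], logical=[E,G,F,H,A,B,C,D]
After op 6 (rotate(-1)): offset=3, physical=[A,B,C,D,E,G,F,H], logical=[D,E,G,F,H,A,B,C]

Answer: 3 D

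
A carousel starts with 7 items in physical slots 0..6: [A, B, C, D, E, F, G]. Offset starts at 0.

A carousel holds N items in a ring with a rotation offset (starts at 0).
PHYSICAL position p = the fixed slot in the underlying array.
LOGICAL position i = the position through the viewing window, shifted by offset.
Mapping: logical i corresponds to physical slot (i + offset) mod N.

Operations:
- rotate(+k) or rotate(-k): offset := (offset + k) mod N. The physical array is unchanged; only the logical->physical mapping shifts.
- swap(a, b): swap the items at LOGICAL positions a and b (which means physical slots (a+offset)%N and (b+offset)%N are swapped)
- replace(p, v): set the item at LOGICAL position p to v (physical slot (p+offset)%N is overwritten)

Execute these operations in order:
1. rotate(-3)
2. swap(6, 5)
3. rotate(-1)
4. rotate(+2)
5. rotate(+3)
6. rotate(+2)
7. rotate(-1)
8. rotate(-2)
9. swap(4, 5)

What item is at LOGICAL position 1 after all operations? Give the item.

Answer: B

Derivation:
After op 1 (rotate(-3)): offset=4, physical=[A,B,C,D,E,F,G], logical=[E,F,G,A,B,C,D]
After op 2 (swap(6, 5)): offset=4, physical=[A,B,D,C,E,F,G], logical=[E,F,G,A,B,D,C]
After op 3 (rotate(-1)): offset=3, physical=[A,B,D,C,E,F,G], logical=[C,E,F,G,A,B,D]
After op 4 (rotate(+2)): offset=5, physical=[A,B,D,C,E,F,G], logical=[F,G,A,B,D,C,E]
After op 5 (rotate(+3)): offset=1, physical=[A,B,D,C,E,F,G], logical=[B,D,C,E,F,G,A]
After op 6 (rotate(+2)): offset=3, physical=[A,B,D,C,E,F,G], logical=[C,E,F,G,A,B,D]
After op 7 (rotate(-1)): offset=2, physical=[A,B,D,C,E,F,G], logical=[D,C,E,F,G,A,B]
After op 8 (rotate(-2)): offset=0, physical=[A,B,D,C,E,F,G], logical=[A,B,D,C,E,F,G]
After op 9 (swap(4, 5)): offset=0, physical=[A,B,D,C,F,E,G], logical=[A,B,D,C,F,E,G]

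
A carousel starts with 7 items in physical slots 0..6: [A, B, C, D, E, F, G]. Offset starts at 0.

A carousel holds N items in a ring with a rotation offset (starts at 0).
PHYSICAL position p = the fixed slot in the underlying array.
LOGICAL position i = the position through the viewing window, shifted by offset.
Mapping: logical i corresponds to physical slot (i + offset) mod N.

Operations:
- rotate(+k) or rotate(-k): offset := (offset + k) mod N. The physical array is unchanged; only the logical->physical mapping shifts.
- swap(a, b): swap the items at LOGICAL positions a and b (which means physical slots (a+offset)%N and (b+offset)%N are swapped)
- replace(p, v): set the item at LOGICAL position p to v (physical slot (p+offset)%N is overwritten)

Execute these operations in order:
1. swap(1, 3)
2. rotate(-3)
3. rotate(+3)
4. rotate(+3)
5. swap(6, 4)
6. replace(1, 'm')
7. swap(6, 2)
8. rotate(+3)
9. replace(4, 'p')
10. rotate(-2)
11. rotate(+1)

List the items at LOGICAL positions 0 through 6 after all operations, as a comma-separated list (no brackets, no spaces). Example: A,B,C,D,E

After op 1 (swap(1, 3)): offset=0, physical=[A,D,C,B,E,F,G], logical=[A,D,C,B,E,F,G]
After op 2 (rotate(-3)): offset=4, physical=[A,D,C,B,E,F,G], logical=[E,F,G,A,D,C,B]
After op 3 (rotate(+3)): offset=0, physical=[A,D,C,B,E,F,G], logical=[A,D,C,B,E,F,G]
After op 4 (rotate(+3)): offset=3, physical=[A,D,C,B,E,F,G], logical=[B,E,F,G,A,D,C]
After op 5 (swap(6, 4)): offset=3, physical=[C,D,A,B,E,F,G], logical=[B,E,F,G,C,D,A]
After op 6 (replace(1, 'm')): offset=3, physical=[C,D,A,B,m,F,G], logical=[B,m,F,G,C,D,A]
After op 7 (swap(6, 2)): offset=3, physical=[C,D,F,B,m,A,G], logical=[B,m,A,G,C,D,F]
After op 8 (rotate(+3)): offset=6, physical=[C,D,F,B,m,A,G], logical=[G,C,D,F,B,m,A]
After op 9 (replace(4, 'p')): offset=6, physical=[C,D,F,p,m,A,G], logical=[G,C,D,F,p,m,A]
After op 10 (rotate(-2)): offset=4, physical=[C,D,F,p,m,A,G], logical=[m,A,G,C,D,F,p]
After op 11 (rotate(+1)): offset=5, physical=[C,D,F,p,m,A,G], logical=[A,G,C,D,F,p,m]

Answer: A,G,C,D,F,p,m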